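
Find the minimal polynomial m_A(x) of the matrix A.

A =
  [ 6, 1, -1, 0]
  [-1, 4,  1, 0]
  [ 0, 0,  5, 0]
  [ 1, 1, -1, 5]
x^2 - 10*x + 25

The characteristic polynomial is χ_A(x) = (x - 5)^4, so the eigenvalues are known. The minimal polynomial is
  m_A(x) = Π_λ (x − λ)^{k_λ}
where k_λ is the size of the *largest* Jordan block for λ (equivalently, the smallest k with (A − λI)^k v = 0 for every generalised eigenvector v of λ).

  λ = 5: largest Jordan block has size 2, contributing (x − 5)^2

So m_A(x) = (x - 5)^2 = x^2 - 10*x + 25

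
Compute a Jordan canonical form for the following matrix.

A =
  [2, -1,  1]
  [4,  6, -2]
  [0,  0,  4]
J_2(4) ⊕ J_1(4)

The characteristic polynomial is
  det(x·I − A) = x^3 - 12*x^2 + 48*x - 64 = (x - 4)^3

Eigenvalues and multiplicities (the geometric multiplicity of λ is n − rank(A − λI), which equals the number of Jordan blocks for λ):
  λ = 4: algebraic multiplicity = 3, geometric multiplicity = 2

Determining the block sizes for each eigenvalue:
  λ = 4: 2 blocks summing to 3 forces exactly one block of size 2 and the rest size 1 → block sizes [2, 1]

Assembling the blocks gives a Jordan form
J =
  [4, 1, 0]
  [0, 4, 0]
  [0, 0, 4]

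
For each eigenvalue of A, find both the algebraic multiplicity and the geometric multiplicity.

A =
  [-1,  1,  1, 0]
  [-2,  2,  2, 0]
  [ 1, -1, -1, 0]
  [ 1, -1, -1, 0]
λ = 0: alg = 4, geom = 3

Step 1 — factor the characteristic polynomial to read off the algebraic multiplicities:
  χ_A(x) = x^4

Step 2 — compute geometric multiplicities via the rank-nullity identity g(λ) = n − rank(A − λI):
  rank(A − (0)·I) = 1, so dim ker(A − (0)·I) = n − 1 = 3

Summary:
  λ = 0: algebraic multiplicity = 4, geometric multiplicity = 3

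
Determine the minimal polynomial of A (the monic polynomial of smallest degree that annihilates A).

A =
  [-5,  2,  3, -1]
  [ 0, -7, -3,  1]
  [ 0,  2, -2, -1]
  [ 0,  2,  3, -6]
x^2 + 10*x + 25

The characteristic polynomial is χ_A(x) = (x + 5)^4, so the eigenvalues are known. The minimal polynomial is
  m_A(x) = Π_λ (x − λ)^{k_λ}
where k_λ is the size of the *largest* Jordan block for λ (equivalently, the smallest k with (A − λI)^k v = 0 for every generalised eigenvector v of λ).

  λ = -5: largest Jordan block has size 2, contributing (x + 5)^2

So m_A(x) = (x + 5)^2 = x^2 + 10*x + 25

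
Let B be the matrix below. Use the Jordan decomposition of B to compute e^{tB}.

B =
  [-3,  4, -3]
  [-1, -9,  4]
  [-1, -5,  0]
e^{tB} =
  [t*exp(-4*t) + exp(-4*t), -t^2*exp(-4*t)/2 + 4*t*exp(-4*t), t^2*exp(-4*t)/2 - 3*t*exp(-4*t)]
  [-t*exp(-4*t), t^2*exp(-4*t)/2 - 5*t*exp(-4*t) + exp(-4*t), -t^2*exp(-4*t)/2 + 4*t*exp(-4*t)]
  [-t*exp(-4*t), t^2*exp(-4*t)/2 - 5*t*exp(-4*t), -t^2*exp(-4*t)/2 + 4*t*exp(-4*t) + exp(-4*t)]

Strategy: write B = P · J · P⁻¹ where J is a Jordan canonical form, so e^{tB} = P · e^{tJ} · P⁻¹, and e^{tJ} can be computed block-by-block.

B has Jordan form
J =
  [-4,  1,  0]
  [ 0, -4,  1]
  [ 0,  0, -4]
(up to reordering of blocks).

Per-block formulas:
  For a 3×3 Jordan block J_3(-4): exp(t · J_3(-4)) = e^(-4t)·(I + t·N + (t^2/2)·N^2), where N is the 3×3 nilpotent shift.

After assembling e^{tJ} and conjugating by P, we get:

e^{tB} =
  [t*exp(-4*t) + exp(-4*t), -t^2*exp(-4*t)/2 + 4*t*exp(-4*t), t^2*exp(-4*t)/2 - 3*t*exp(-4*t)]
  [-t*exp(-4*t), t^2*exp(-4*t)/2 - 5*t*exp(-4*t) + exp(-4*t), -t^2*exp(-4*t)/2 + 4*t*exp(-4*t)]
  [-t*exp(-4*t), t^2*exp(-4*t)/2 - 5*t*exp(-4*t), -t^2*exp(-4*t)/2 + 4*t*exp(-4*t) + exp(-4*t)]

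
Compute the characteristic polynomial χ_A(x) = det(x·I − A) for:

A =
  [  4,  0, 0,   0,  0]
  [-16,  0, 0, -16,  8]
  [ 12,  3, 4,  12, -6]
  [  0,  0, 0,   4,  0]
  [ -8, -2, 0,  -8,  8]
x^5 - 20*x^4 + 160*x^3 - 640*x^2 + 1280*x - 1024

Expanding det(x·I − A) (e.g. by cofactor expansion or by noting that A is similar to its Jordan form J, which has the same characteristic polynomial as A) gives
  χ_A(x) = x^5 - 20*x^4 + 160*x^3 - 640*x^2 + 1280*x - 1024
which factors as (x - 4)^5. The eigenvalues (with algebraic multiplicities) are λ = 4 with multiplicity 5.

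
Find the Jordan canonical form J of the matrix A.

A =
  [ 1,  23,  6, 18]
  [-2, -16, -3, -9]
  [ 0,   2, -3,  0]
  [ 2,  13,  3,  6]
J_3(-3) ⊕ J_1(-3)

The characteristic polynomial is
  det(x·I − A) = x^4 + 12*x^3 + 54*x^2 + 108*x + 81 = (x + 3)^4

Eigenvalues and multiplicities (the geometric multiplicity of λ is n − rank(A − λI), which equals the number of Jordan blocks for λ):
  λ = -3: algebraic multiplicity = 4, geometric multiplicity = 2

Determining the block sizes for each eigenvalue:
  λ = -3: with am = 4 and gm = 2, the partition is not yet determined (e.g. several partitions of 4 into 2 parts exist). Let N = A − (-3)·I. Computing rank(N^1) = 2, rank(N^2) = 1, rank(N^3) = 0; the number of blocks of size ≥ j is rank(N^{j−1}) − rank(N^j), giving [2, 1, 1]. So we have 1 block(s) of size 3, 1 block(s) of size 1 → block sizes [3, 1]

Assembling the blocks gives a Jordan form
J =
  [-3,  1,  0,  0]
  [ 0, -3,  1,  0]
  [ 0,  0, -3,  0]
  [ 0,  0,  0, -3]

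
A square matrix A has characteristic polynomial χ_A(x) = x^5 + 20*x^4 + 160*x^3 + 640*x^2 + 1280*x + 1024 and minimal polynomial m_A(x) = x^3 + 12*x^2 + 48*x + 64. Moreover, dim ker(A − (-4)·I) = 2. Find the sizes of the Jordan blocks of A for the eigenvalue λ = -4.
Block sizes for λ = -4: [3, 2]

Step 1 — from the characteristic polynomial, algebraic multiplicity of λ = -4 is 5. From dim ker(A − (-4)·I) = 2, there are exactly 2 Jordan blocks for λ = -4.
Step 2 — from the minimal polynomial, the factor (x + 4)^3 tells us the largest block for λ = -4 has size 3.
Step 3 — with total size 5, 2 blocks, and largest block 3, the block sizes (in nonincreasing order) are [3, 2].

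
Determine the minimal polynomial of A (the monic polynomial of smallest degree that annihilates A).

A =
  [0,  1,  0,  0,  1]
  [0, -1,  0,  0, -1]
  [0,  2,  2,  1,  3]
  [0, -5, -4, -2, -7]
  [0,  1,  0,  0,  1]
x^2

The characteristic polynomial is χ_A(x) = x^5, so the eigenvalues are known. The minimal polynomial is
  m_A(x) = Π_λ (x − λ)^{k_λ}
where k_λ is the size of the *largest* Jordan block for λ (equivalently, the smallest k with (A − λI)^k v = 0 for every generalised eigenvector v of λ).

  λ = 0: largest Jordan block has size 2, contributing (x − 0)^2

So m_A(x) = x^2 = x^2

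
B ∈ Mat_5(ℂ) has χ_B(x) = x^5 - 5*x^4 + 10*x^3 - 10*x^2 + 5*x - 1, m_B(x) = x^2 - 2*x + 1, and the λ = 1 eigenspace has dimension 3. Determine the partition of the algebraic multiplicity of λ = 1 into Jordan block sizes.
Block sizes for λ = 1: [2, 2, 1]

Step 1 — from the characteristic polynomial, algebraic multiplicity of λ = 1 is 5. From dim ker(B − (1)·I) = 3, there are exactly 3 Jordan blocks for λ = 1.
Step 2 — from the minimal polynomial, the factor (x − 1)^2 tells us the largest block for λ = 1 has size 2.
Step 3 — with total size 5, 3 blocks, and largest block 2, the block sizes (in nonincreasing order) are [2, 2, 1].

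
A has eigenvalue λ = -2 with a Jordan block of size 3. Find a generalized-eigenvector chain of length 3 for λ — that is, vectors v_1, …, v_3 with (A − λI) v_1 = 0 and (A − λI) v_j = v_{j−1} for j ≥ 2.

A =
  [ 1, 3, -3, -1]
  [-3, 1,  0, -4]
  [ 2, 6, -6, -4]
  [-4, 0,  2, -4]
A Jordan chain for λ = -2 of length 3:
v_1 = (-2, -2, -4, 0)ᵀ
v_2 = (3, -3, 2, -4)ᵀ
v_3 = (1, 0, 0, 0)ᵀ

Let N = A − (-2)·I. We want v_3 with N^3 v_3 = 0 but N^2 v_3 ≠ 0; then v_{j-1} := N · v_j for j = 3, …, 2.

Pick v_3 = (1, 0, 0, 0)ᵀ.
Then v_2 = N · v_3 = (3, -3, 2, -4)ᵀ.
Then v_1 = N · v_2 = (-2, -2, -4, 0)ᵀ.

Sanity check: (A − (-2)·I) v_1 = (0, 0, 0, 0)ᵀ = 0. ✓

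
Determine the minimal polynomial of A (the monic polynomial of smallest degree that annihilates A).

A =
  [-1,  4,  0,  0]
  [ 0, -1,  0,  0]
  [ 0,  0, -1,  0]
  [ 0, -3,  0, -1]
x^2 + 2*x + 1

The characteristic polynomial is χ_A(x) = (x + 1)^4, so the eigenvalues are known. The minimal polynomial is
  m_A(x) = Π_λ (x − λ)^{k_λ}
where k_λ is the size of the *largest* Jordan block for λ (equivalently, the smallest k with (A − λI)^k v = 0 for every generalised eigenvector v of λ).

  λ = -1: largest Jordan block has size 2, contributing (x + 1)^2

So m_A(x) = (x + 1)^2 = x^2 + 2*x + 1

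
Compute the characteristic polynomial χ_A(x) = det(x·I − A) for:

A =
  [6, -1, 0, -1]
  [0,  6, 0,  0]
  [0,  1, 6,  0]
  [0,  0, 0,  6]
x^4 - 24*x^3 + 216*x^2 - 864*x + 1296

Expanding det(x·I − A) (e.g. by cofactor expansion or by noting that A is similar to its Jordan form J, which has the same characteristic polynomial as A) gives
  χ_A(x) = x^4 - 24*x^3 + 216*x^2 - 864*x + 1296
which factors as (x - 6)^4. The eigenvalues (with algebraic multiplicities) are λ = 6 with multiplicity 4.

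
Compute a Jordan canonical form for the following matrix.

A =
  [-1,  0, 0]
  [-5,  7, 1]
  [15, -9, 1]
J_1(-1) ⊕ J_2(4)

The characteristic polynomial is
  det(x·I − A) = x^3 - 7*x^2 + 8*x + 16 = (x - 4)^2*(x + 1)

Eigenvalues and multiplicities (the geometric multiplicity of λ is n − rank(A − λI), which equals the number of Jordan blocks for λ):
  λ = -1: algebraic multiplicity = 1, geometric multiplicity = 1
  λ = 4: algebraic multiplicity = 2, geometric multiplicity = 1

Determining the block sizes for each eigenvalue:
  λ = -1: one block (gm = 1), so the single block has size am = 1 → block sizes [1]
  λ = 4: one block (gm = 1), so the single block has size am = 2 → block sizes [2]

Assembling the blocks gives a Jordan form
J =
  [-1, 0, 0]
  [ 0, 4, 1]
  [ 0, 0, 4]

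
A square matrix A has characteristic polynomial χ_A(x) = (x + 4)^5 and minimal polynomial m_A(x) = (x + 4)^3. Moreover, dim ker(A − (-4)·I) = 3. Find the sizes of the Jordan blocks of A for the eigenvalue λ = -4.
Block sizes for λ = -4: [3, 1, 1]

Step 1 — from the characteristic polynomial, algebraic multiplicity of λ = -4 is 5. From dim ker(A − (-4)·I) = 3, there are exactly 3 Jordan blocks for λ = -4.
Step 2 — from the minimal polynomial, the factor (x + 4)^3 tells us the largest block for λ = -4 has size 3.
Step 3 — with total size 5, 3 blocks, and largest block 3, the block sizes (in nonincreasing order) are [3, 1, 1].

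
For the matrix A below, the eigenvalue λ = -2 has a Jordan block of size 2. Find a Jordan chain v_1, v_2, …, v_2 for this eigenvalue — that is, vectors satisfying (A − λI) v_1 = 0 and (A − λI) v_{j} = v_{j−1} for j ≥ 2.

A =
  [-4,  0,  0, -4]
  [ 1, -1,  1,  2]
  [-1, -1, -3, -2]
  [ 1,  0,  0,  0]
A Jordan chain for λ = -2 of length 2:
v_1 = (-2, 1, -1, 1)ᵀ
v_2 = (1, 0, 0, 0)ᵀ

Let N = A − (-2)·I. We want v_2 with N^2 v_2 = 0 but N^1 v_2 ≠ 0; then v_{j-1} := N · v_j for j = 2, …, 2.

Pick v_2 = (1, 0, 0, 0)ᵀ.
Then v_1 = N · v_2 = (-2, 1, -1, 1)ᵀ.

Sanity check: (A − (-2)·I) v_1 = (0, 0, 0, 0)ᵀ = 0. ✓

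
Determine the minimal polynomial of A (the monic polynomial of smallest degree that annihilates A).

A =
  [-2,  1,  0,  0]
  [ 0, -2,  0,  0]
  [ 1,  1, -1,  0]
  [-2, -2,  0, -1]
x^3 + 5*x^2 + 8*x + 4

The characteristic polynomial is χ_A(x) = (x + 1)^2*(x + 2)^2, so the eigenvalues are known. The minimal polynomial is
  m_A(x) = Π_λ (x − λ)^{k_λ}
where k_λ is the size of the *largest* Jordan block for λ (equivalently, the smallest k with (A − λI)^k v = 0 for every generalised eigenvector v of λ).

  λ = -2: largest Jordan block has size 2, contributing (x + 2)^2
  λ = -1: largest Jordan block has size 1, contributing (x + 1)

So m_A(x) = (x + 1)*(x + 2)^2 = x^3 + 5*x^2 + 8*x + 4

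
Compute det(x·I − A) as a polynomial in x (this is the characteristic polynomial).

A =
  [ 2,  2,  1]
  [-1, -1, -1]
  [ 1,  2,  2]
x^3 - 3*x^2 + 3*x - 1

Expanding det(x·I − A) (e.g. by cofactor expansion or by noting that A is similar to its Jordan form J, which has the same characteristic polynomial as A) gives
  χ_A(x) = x^3 - 3*x^2 + 3*x - 1
which factors as (x - 1)^3. The eigenvalues (with algebraic multiplicities) are λ = 1 with multiplicity 3.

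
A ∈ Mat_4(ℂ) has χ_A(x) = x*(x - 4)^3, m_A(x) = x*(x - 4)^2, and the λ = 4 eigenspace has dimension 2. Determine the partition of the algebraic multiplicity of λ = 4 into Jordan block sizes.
Block sizes for λ = 4: [2, 1]

Step 1 — from the characteristic polynomial, algebraic multiplicity of λ = 4 is 3. From dim ker(A − (4)·I) = 2, there are exactly 2 Jordan blocks for λ = 4.
Step 2 — from the minimal polynomial, the factor (x − 4)^2 tells us the largest block for λ = 4 has size 2.
Step 3 — with total size 3, 2 blocks, and largest block 2, the block sizes (in nonincreasing order) are [2, 1].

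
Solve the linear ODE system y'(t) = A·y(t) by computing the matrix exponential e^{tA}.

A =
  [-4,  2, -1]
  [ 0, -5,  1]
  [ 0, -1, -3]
e^{tA} =
  [exp(-4*t), -t^2*exp(-4*t)/2 + 2*t*exp(-4*t), t^2*exp(-4*t)/2 - t*exp(-4*t)]
  [0, -t*exp(-4*t) + exp(-4*t), t*exp(-4*t)]
  [0, -t*exp(-4*t), t*exp(-4*t) + exp(-4*t)]

Strategy: write A = P · J · P⁻¹ where J is a Jordan canonical form, so e^{tA} = P · e^{tJ} · P⁻¹, and e^{tJ} can be computed block-by-block.

A has Jordan form
J =
  [-4,  1,  0]
  [ 0, -4,  1]
  [ 0,  0, -4]
(up to reordering of blocks).

Per-block formulas:
  For a 3×3 Jordan block J_3(-4): exp(t · J_3(-4)) = e^(-4t)·(I + t·N + (t^2/2)·N^2), where N is the 3×3 nilpotent shift.

After assembling e^{tJ} and conjugating by P, we get:

e^{tA} =
  [exp(-4*t), -t^2*exp(-4*t)/2 + 2*t*exp(-4*t), t^2*exp(-4*t)/2 - t*exp(-4*t)]
  [0, -t*exp(-4*t) + exp(-4*t), t*exp(-4*t)]
  [0, -t*exp(-4*t), t*exp(-4*t) + exp(-4*t)]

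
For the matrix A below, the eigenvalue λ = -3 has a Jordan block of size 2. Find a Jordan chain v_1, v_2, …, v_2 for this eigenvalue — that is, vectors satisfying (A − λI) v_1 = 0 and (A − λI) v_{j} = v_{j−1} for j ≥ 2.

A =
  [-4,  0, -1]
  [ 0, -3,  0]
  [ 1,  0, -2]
A Jordan chain for λ = -3 of length 2:
v_1 = (-1, 0, 1)ᵀ
v_2 = (1, 0, 0)ᵀ

Let N = A − (-3)·I. We want v_2 with N^2 v_2 = 0 but N^1 v_2 ≠ 0; then v_{j-1} := N · v_j for j = 2, …, 2.

Pick v_2 = (1, 0, 0)ᵀ.
Then v_1 = N · v_2 = (-1, 0, 1)ᵀ.

Sanity check: (A − (-3)·I) v_1 = (0, 0, 0)ᵀ = 0. ✓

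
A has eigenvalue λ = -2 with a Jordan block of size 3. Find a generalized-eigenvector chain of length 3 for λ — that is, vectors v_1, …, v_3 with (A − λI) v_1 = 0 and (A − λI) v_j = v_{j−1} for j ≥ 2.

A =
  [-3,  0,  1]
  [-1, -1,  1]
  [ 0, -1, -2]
A Jordan chain for λ = -2 of length 3:
v_1 = (1, 0, 1)ᵀ
v_2 = (-1, -1, 0)ᵀ
v_3 = (1, 0, 0)ᵀ

Let N = A − (-2)·I. We want v_3 with N^3 v_3 = 0 but N^2 v_3 ≠ 0; then v_{j-1} := N · v_j for j = 3, …, 2.

Pick v_3 = (1, 0, 0)ᵀ.
Then v_2 = N · v_3 = (-1, -1, 0)ᵀ.
Then v_1 = N · v_2 = (1, 0, 1)ᵀ.

Sanity check: (A − (-2)·I) v_1 = (0, 0, 0)ᵀ = 0. ✓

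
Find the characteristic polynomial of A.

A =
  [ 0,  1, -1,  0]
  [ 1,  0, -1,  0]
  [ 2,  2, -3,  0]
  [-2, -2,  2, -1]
x^4 + 4*x^3 + 6*x^2 + 4*x + 1

Expanding det(x·I − A) (e.g. by cofactor expansion or by noting that A is similar to its Jordan form J, which has the same characteristic polynomial as A) gives
  χ_A(x) = x^4 + 4*x^3 + 6*x^2 + 4*x + 1
which factors as (x + 1)^4. The eigenvalues (with algebraic multiplicities) are λ = -1 with multiplicity 4.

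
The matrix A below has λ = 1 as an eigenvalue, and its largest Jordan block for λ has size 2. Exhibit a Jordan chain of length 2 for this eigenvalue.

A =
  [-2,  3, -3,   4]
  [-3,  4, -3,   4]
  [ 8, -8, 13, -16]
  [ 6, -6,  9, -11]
A Jordan chain for λ = 1 of length 2:
v_1 = (-3, -3, 8, 6)ᵀ
v_2 = (1, 0, 0, 0)ᵀ

Let N = A − (1)·I. We want v_2 with N^2 v_2 = 0 but N^1 v_2 ≠ 0; then v_{j-1} := N · v_j for j = 2, …, 2.

Pick v_2 = (1, 0, 0, 0)ᵀ.
Then v_1 = N · v_2 = (-3, -3, 8, 6)ᵀ.

Sanity check: (A − (1)·I) v_1 = (0, 0, 0, 0)ᵀ = 0. ✓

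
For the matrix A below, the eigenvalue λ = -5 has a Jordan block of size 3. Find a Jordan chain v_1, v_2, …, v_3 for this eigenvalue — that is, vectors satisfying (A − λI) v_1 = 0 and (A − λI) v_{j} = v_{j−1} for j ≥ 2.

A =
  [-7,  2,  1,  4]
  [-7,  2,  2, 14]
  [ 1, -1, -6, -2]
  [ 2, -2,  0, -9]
A Jordan chain for λ = -5 of length 3:
v_1 = (-1, -5, 0, 2)ᵀ
v_2 = (-2, -7, 1, 2)ᵀ
v_3 = (1, 0, 0, 0)ᵀ

Let N = A − (-5)·I. We want v_3 with N^3 v_3 = 0 but N^2 v_3 ≠ 0; then v_{j-1} := N · v_j for j = 3, …, 2.

Pick v_3 = (1, 0, 0, 0)ᵀ.
Then v_2 = N · v_3 = (-2, -7, 1, 2)ᵀ.
Then v_1 = N · v_2 = (-1, -5, 0, 2)ᵀ.

Sanity check: (A − (-5)·I) v_1 = (0, 0, 0, 0)ᵀ = 0. ✓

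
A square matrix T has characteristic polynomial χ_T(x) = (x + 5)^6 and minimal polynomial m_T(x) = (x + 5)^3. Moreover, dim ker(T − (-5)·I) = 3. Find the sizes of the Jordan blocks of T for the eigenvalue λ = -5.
Block sizes for λ = -5: [3, 2, 1]

Step 1 — from the characteristic polynomial, algebraic multiplicity of λ = -5 is 6. From dim ker(T − (-5)·I) = 3, there are exactly 3 Jordan blocks for λ = -5.
Step 2 — from the minimal polynomial, the factor (x + 5)^3 tells us the largest block for λ = -5 has size 3.
Step 3 — with total size 6, 3 blocks, and largest block 3, the block sizes (in nonincreasing order) are [3, 2, 1].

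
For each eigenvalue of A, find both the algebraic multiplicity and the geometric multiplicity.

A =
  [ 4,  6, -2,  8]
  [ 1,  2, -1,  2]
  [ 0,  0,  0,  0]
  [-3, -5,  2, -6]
λ = 0: alg = 4, geom = 2

Step 1 — factor the characteristic polynomial to read off the algebraic multiplicities:
  χ_A(x) = x^4

Step 2 — compute geometric multiplicities via the rank-nullity identity g(λ) = n − rank(A − λI):
  rank(A − (0)·I) = 2, so dim ker(A − (0)·I) = n − 2 = 2

Summary:
  λ = 0: algebraic multiplicity = 4, geometric multiplicity = 2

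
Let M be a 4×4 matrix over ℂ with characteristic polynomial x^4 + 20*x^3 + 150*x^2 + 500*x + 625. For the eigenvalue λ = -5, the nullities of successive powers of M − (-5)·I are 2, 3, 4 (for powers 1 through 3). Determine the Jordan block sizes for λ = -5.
Block sizes for λ = -5: [3, 1]

From the dimensions of kernels of powers, the number of Jordan blocks of size at least j is d_j − d_{j−1} where d_j = dim ker(N^j) (with d_0 = 0). Computing the differences gives [2, 1, 1].
The number of blocks of size exactly k is (#blocks of size ≥ k) − (#blocks of size ≥ k + 1), so the partition is: 1 block(s) of size 1, 1 block(s) of size 3.
In nonincreasing order the block sizes are [3, 1].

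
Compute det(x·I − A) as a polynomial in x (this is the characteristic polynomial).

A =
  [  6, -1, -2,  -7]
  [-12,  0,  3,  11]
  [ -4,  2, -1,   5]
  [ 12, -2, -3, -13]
x^4 + 8*x^3 + 24*x^2 + 32*x + 16

Expanding det(x·I − A) (e.g. by cofactor expansion or by noting that A is similar to its Jordan form J, which has the same characteristic polynomial as A) gives
  χ_A(x) = x^4 + 8*x^3 + 24*x^2 + 32*x + 16
which factors as (x + 2)^4. The eigenvalues (with algebraic multiplicities) are λ = -2 with multiplicity 4.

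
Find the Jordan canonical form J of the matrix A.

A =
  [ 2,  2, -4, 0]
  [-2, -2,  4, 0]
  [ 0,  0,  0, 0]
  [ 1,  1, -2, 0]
J_2(0) ⊕ J_1(0) ⊕ J_1(0)

The characteristic polynomial is
  det(x·I − A) = x^4

Eigenvalues and multiplicities (the geometric multiplicity of λ is n − rank(A − λI), which equals the number of Jordan blocks for λ):
  λ = 0: algebraic multiplicity = 4, geometric multiplicity = 3

Determining the block sizes for each eigenvalue:
  λ = 0: 3 blocks summing to 4 forces exactly one block of size 2 and the rest size 1 → block sizes [2, 1, 1]

Assembling the blocks gives a Jordan form
J =
  [0, 1, 0, 0]
  [0, 0, 0, 0]
  [0, 0, 0, 0]
  [0, 0, 0, 0]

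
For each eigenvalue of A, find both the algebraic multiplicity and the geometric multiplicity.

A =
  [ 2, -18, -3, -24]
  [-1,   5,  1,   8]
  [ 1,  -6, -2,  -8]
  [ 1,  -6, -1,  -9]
λ = -1: alg = 4, geom = 3

Step 1 — factor the characteristic polynomial to read off the algebraic multiplicities:
  χ_A(x) = (x + 1)^4

Step 2 — compute geometric multiplicities via the rank-nullity identity g(λ) = n − rank(A − λI):
  rank(A − (-1)·I) = 1, so dim ker(A − (-1)·I) = n − 1 = 3

Summary:
  λ = -1: algebraic multiplicity = 4, geometric multiplicity = 3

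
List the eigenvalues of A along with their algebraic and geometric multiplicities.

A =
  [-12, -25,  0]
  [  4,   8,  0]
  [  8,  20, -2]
λ = -2: alg = 3, geom = 2

Step 1 — factor the characteristic polynomial to read off the algebraic multiplicities:
  χ_A(x) = (x + 2)^3

Step 2 — compute geometric multiplicities via the rank-nullity identity g(λ) = n − rank(A − λI):
  rank(A − (-2)·I) = 1, so dim ker(A − (-2)·I) = n − 1 = 2

Summary:
  λ = -2: algebraic multiplicity = 3, geometric multiplicity = 2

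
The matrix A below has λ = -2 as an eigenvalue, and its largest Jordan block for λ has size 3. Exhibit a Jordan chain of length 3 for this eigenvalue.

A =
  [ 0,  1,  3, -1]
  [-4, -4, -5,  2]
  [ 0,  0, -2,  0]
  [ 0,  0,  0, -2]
A Jordan chain for λ = -2 of length 3:
v_1 = (1, -2, 0, 0)ᵀ
v_2 = (3, -5, 0, 0)ᵀ
v_3 = (0, 0, 1, 0)ᵀ

Let N = A − (-2)·I. We want v_3 with N^3 v_3 = 0 but N^2 v_3 ≠ 0; then v_{j-1} := N · v_j for j = 3, …, 2.

Pick v_3 = (0, 0, 1, 0)ᵀ.
Then v_2 = N · v_3 = (3, -5, 0, 0)ᵀ.
Then v_1 = N · v_2 = (1, -2, 0, 0)ᵀ.

Sanity check: (A − (-2)·I) v_1 = (0, 0, 0, 0)ᵀ = 0. ✓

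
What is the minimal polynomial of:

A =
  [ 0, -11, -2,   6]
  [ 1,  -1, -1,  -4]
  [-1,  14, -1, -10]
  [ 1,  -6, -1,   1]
x^4 + x^3 - 18*x^2 - 52*x - 40

The characteristic polynomial is χ_A(x) = (x - 5)*(x + 2)^3, so the eigenvalues are known. The minimal polynomial is
  m_A(x) = Π_λ (x − λ)^{k_λ}
where k_λ is the size of the *largest* Jordan block for λ (equivalently, the smallest k with (A − λI)^k v = 0 for every generalised eigenvector v of λ).

  λ = -2: largest Jordan block has size 3, contributing (x + 2)^3
  λ = 5: largest Jordan block has size 1, contributing (x − 5)

So m_A(x) = (x - 5)*(x + 2)^3 = x^4 + x^3 - 18*x^2 - 52*x - 40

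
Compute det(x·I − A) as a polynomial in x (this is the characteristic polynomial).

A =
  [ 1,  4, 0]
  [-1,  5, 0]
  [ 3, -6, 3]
x^3 - 9*x^2 + 27*x - 27

Expanding det(x·I − A) (e.g. by cofactor expansion or by noting that A is similar to its Jordan form J, which has the same characteristic polynomial as A) gives
  χ_A(x) = x^3 - 9*x^2 + 27*x - 27
which factors as (x - 3)^3. The eigenvalues (with algebraic multiplicities) are λ = 3 with multiplicity 3.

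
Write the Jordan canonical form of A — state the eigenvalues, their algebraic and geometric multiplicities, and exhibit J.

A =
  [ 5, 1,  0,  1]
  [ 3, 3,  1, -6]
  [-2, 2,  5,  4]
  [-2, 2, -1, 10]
J_1(5) ⊕ J_3(6)

The characteristic polynomial is
  det(x·I − A) = x^4 - 23*x^3 + 198*x^2 - 756*x + 1080 = (x - 6)^3*(x - 5)

Eigenvalues and multiplicities (the geometric multiplicity of λ is n − rank(A − λI), which equals the number of Jordan blocks for λ):
  λ = 5: algebraic multiplicity = 1, geometric multiplicity = 1
  λ = 6: algebraic multiplicity = 3, geometric multiplicity = 1

Determining the block sizes for each eigenvalue:
  λ = 5: one block (gm = 1), so the single block has size am = 1 → block sizes [1]
  λ = 6: one block (gm = 1), so the single block has size am = 3 → block sizes [3]

Assembling the blocks gives a Jordan form
J =
  [5, 0, 0, 0]
  [0, 6, 1, 0]
  [0, 0, 6, 1]
  [0, 0, 0, 6]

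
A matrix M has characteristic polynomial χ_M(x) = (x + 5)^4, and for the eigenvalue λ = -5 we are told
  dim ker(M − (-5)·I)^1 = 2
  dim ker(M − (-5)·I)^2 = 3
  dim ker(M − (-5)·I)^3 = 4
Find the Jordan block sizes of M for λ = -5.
Block sizes for λ = -5: [3, 1]

From the dimensions of kernels of powers, the number of Jordan blocks of size at least j is d_j − d_{j−1} where d_j = dim ker(N^j) (with d_0 = 0). Computing the differences gives [2, 1, 1].
The number of blocks of size exactly k is (#blocks of size ≥ k) − (#blocks of size ≥ k + 1), so the partition is: 1 block(s) of size 1, 1 block(s) of size 3.
In nonincreasing order the block sizes are [3, 1].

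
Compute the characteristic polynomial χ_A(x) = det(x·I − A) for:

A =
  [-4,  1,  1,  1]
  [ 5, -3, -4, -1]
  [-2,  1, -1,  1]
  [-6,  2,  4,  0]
x^4 + 8*x^3 + 24*x^2 + 32*x + 16

Expanding det(x·I − A) (e.g. by cofactor expansion or by noting that A is similar to its Jordan form J, which has the same characteristic polynomial as A) gives
  χ_A(x) = x^4 + 8*x^3 + 24*x^2 + 32*x + 16
which factors as (x + 2)^4. The eigenvalues (with algebraic multiplicities) are λ = -2 with multiplicity 4.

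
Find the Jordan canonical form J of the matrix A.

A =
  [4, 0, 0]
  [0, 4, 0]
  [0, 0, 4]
J_1(4) ⊕ J_1(4) ⊕ J_1(4)

The characteristic polynomial is
  det(x·I − A) = x^3 - 12*x^2 + 48*x - 64 = (x - 4)^3

Eigenvalues and multiplicities (the geometric multiplicity of λ is n − rank(A − λI), which equals the number of Jordan blocks for λ):
  λ = 4: algebraic multiplicity = 3, geometric multiplicity = 3

Determining the block sizes for each eigenvalue:
  λ = 4: gm = am = 3, so every block has size 1 → block sizes [1, 1, 1]

Assembling the blocks gives a Jordan form
J =
  [4, 0, 0]
  [0, 4, 0]
  [0, 0, 4]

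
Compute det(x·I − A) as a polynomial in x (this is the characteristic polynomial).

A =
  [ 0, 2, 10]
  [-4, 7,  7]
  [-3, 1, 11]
x^3 - 18*x^2 + 108*x - 216

Expanding det(x·I − A) (e.g. by cofactor expansion or by noting that A is similar to its Jordan form J, which has the same characteristic polynomial as A) gives
  χ_A(x) = x^3 - 18*x^2 + 108*x - 216
which factors as (x - 6)^3. The eigenvalues (with algebraic multiplicities) are λ = 6 with multiplicity 3.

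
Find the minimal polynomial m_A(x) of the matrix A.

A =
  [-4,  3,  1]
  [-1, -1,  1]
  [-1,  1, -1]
x^3 + 6*x^2 + 12*x + 8

The characteristic polynomial is χ_A(x) = (x + 2)^3, so the eigenvalues are known. The minimal polynomial is
  m_A(x) = Π_λ (x − λ)^{k_λ}
where k_λ is the size of the *largest* Jordan block for λ (equivalently, the smallest k with (A − λI)^k v = 0 for every generalised eigenvector v of λ).

  λ = -2: largest Jordan block has size 3, contributing (x + 2)^3

So m_A(x) = (x + 2)^3 = x^3 + 6*x^2 + 12*x + 8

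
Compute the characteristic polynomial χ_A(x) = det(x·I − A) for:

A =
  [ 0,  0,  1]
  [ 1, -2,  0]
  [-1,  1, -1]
x^3 + 3*x^2 + 3*x + 1

Expanding det(x·I − A) (e.g. by cofactor expansion or by noting that A is similar to its Jordan form J, which has the same characteristic polynomial as A) gives
  χ_A(x) = x^3 + 3*x^2 + 3*x + 1
which factors as (x + 1)^3. The eigenvalues (with algebraic multiplicities) are λ = -1 with multiplicity 3.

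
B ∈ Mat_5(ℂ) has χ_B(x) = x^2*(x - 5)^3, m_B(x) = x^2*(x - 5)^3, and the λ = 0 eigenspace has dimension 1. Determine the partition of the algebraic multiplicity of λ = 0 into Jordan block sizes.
Block sizes for λ = 0: [2]

Step 1 — from the characteristic polynomial, algebraic multiplicity of λ = 0 is 2. From dim ker(B − (0)·I) = 1, there are exactly 1 Jordan blocks for λ = 0.
Step 2 — from the minimal polynomial, the factor (x − 0)^2 tells us the largest block for λ = 0 has size 2.
Step 3 — with total size 2, 1 blocks, and largest block 2, the block sizes (in nonincreasing order) are [2].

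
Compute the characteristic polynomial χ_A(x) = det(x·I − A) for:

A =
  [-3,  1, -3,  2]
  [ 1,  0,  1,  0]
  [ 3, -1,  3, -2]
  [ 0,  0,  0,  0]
x^4

Expanding det(x·I − A) (e.g. by cofactor expansion or by noting that A is similar to its Jordan form J, which has the same characteristic polynomial as A) gives
  χ_A(x) = x^4
which factors as x^4. The eigenvalues (with algebraic multiplicities) are λ = 0 with multiplicity 4.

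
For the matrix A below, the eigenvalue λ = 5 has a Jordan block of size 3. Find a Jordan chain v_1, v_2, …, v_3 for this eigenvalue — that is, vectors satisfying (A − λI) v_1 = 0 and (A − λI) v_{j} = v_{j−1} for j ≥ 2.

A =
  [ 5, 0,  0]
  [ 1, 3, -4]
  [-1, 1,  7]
A Jordan chain for λ = 5 of length 3:
v_1 = (0, 2, -1)ᵀ
v_2 = (0, 1, -1)ᵀ
v_3 = (1, 0, 0)ᵀ

Let N = A − (5)·I. We want v_3 with N^3 v_3 = 0 but N^2 v_3 ≠ 0; then v_{j-1} := N · v_j for j = 3, …, 2.

Pick v_3 = (1, 0, 0)ᵀ.
Then v_2 = N · v_3 = (0, 1, -1)ᵀ.
Then v_1 = N · v_2 = (0, 2, -1)ᵀ.

Sanity check: (A − (5)·I) v_1 = (0, 0, 0)ᵀ = 0. ✓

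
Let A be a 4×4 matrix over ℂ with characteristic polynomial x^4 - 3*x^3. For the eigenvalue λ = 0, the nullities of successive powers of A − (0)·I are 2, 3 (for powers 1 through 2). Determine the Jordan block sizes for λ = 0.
Block sizes for λ = 0: [2, 1]

From the dimensions of kernels of powers, the number of Jordan blocks of size at least j is d_j − d_{j−1} where d_j = dim ker(N^j) (with d_0 = 0). Computing the differences gives [2, 1].
The number of blocks of size exactly k is (#blocks of size ≥ k) − (#blocks of size ≥ k + 1), so the partition is: 1 block(s) of size 1, 1 block(s) of size 2.
In nonincreasing order the block sizes are [2, 1].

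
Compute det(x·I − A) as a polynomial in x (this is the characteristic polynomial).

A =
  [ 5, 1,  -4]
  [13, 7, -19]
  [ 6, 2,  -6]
x^3 - 6*x^2 + 12*x - 8

Expanding det(x·I − A) (e.g. by cofactor expansion or by noting that A is similar to its Jordan form J, which has the same characteristic polynomial as A) gives
  χ_A(x) = x^3 - 6*x^2 + 12*x - 8
which factors as (x - 2)^3. The eigenvalues (with algebraic multiplicities) are λ = 2 with multiplicity 3.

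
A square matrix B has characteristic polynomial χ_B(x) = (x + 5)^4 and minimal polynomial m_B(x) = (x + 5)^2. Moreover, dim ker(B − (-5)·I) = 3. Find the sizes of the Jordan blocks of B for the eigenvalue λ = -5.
Block sizes for λ = -5: [2, 1, 1]

Step 1 — from the characteristic polynomial, algebraic multiplicity of λ = -5 is 4. From dim ker(B − (-5)·I) = 3, there are exactly 3 Jordan blocks for λ = -5.
Step 2 — from the minimal polynomial, the factor (x + 5)^2 tells us the largest block for λ = -5 has size 2.
Step 3 — with total size 4, 3 blocks, and largest block 2, the block sizes (in nonincreasing order) are [2, 1, 1].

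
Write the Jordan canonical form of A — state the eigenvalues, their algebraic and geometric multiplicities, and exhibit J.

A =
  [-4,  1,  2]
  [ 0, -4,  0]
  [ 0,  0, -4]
J_2(-4) ⊕ J_1(-4)

The characteristic polynomial is
  det(x·I − A) = x^3 + 12*x^2 + 48*x + 64 = (x + 4)^3

Eigenvalues and multiplicities (the geometric multiplicity of λ is n − rank(A − λI), which equals the number of Jordan blocks for λ):
  λ = -4: algebraic multiplicity = 3, geometric multiplicity = 2

Determining the block sizes for each eigenvalue:
  λ = -4: 2 blocks summing to 3 forces exactly one block of size 2 and the rest size 1 → block sizes [2, 1]

Assembling the blocks gives a Jordan form
J =
  [-4,  1,  0]
  [ 0, -4,  0]
  [ 0,  0, -4]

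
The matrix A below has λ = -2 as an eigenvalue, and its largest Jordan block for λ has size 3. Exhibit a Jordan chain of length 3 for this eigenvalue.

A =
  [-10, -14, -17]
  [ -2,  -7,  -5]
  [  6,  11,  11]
A Jordan chain for λ = -2 of length 3:
v_1 = (-10, -4, 8)ᵀ
v_2 = (-8, -2, 6)ᵀ
v_3 = (1, 0, 0)ᵀ

Let N = A − (-2)·I. We want v_3 with N^3 v_3 = 0 but N^2 v_3 ≠ 0; then v_{j-1} := N · v_j for j = 3, …, 2.

Pick v_3 = (1, 0, 0)ᵀ.
Then v_2 = N · v_3 = (-8, -2, 6)ᵀ.
Then v_1 = N · v_2 = (-10, -4, 8)ᵀ.

Sanity check: (A − (-2)·I) v_1 = (0, 0, 0)ᵀ = 0. ✓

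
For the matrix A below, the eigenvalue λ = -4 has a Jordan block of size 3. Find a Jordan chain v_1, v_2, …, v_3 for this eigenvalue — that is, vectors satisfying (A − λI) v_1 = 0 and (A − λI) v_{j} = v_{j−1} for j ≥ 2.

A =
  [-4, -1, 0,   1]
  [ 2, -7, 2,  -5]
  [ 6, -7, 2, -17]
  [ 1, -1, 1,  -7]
A Jordan chain for λ = -4 of length 3:
v_1 = (-1, 1, 5, 1)ᵀ
v_2 = (0, 2, 6, 1)ᵀ
v_3 = (1, 0, 0, 0)ᵀ

Let N = A − (-4)·I. We want v_3 with N^3 v_3 = 0 but N^2 v_3 ≠ 0; then v_{j-1} := N · v_j for j = 3, …, 2.

Pick v_3 = (1, 0, 0, 0)ᵀ.
Then v_2 = N · v_3 = (0, 2, 6, 1)ᵀ.
Then v_1 = N · v_2 = (-1, 1, 5, 1)ᵀ.

Sanity check: (A − (-4)·I) v_1 = (0, 0, 0, 0)ᵀ = 0. ✓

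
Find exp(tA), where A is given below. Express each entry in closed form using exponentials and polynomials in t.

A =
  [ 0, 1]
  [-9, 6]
e^{tA} =
  [-3*t*exp(3*t) + exp(3*t), t*exp(3*t)]
  [-9*t*exp(3*t), 3*t*exp(3*t) + exp(3*t)]

Strategy: write A = P · J · P⁻¹ where J is a Jordan canonical form, so e^{tA} = P · e^{tJ} · P⁻¹, and e^{tJ} can be computed block-by-block.

A has Jordan form
J =
  [3, 1]
  [0, 3]
(up to reordering of blocks).

Per-block formulas:
  For a 2×2 Jordan block J_2(3): exp(t · J_2(3)) = e^(3t)·(I + t·N), where N is the 2×2 nilpotent shift.

After assembling e^{tJ} and conjugating by P, we get:

e^{tA} =
  [-3*t*exp(3*t) + exp(3*t), t*exp(3*t)]
  [-9*t*exp(3*t), 3*t*exp(3*t) + exp(3*t)]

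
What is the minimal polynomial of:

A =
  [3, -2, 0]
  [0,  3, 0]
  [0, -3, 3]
x^2 - 6*x + 9

The characteristic polynomial is χ_A(x) = (x - 3)^3, so the eigenvalues are known. The minimal polynomial is
  m_A(x) = Π_λ (x − λ)^{k_λ}
where k_λ is the size of the *largest* Jordan block for λ (equivalently, the smallest k with (A − λI)^k v = 0 for every generalised eigenvector v of λ).

  λ = 3: largest Jordan block has size 2, contributing (x − 3)^2

So m_A(x) = (x - 3)^2 = x^2 - 6*x + 9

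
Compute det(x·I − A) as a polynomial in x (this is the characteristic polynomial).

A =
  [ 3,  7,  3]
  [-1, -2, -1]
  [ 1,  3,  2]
x^3 - 3*x^2 + 3*x - 1

Expanding det(x·I − A) (e.g. by cofactor expansion or by noting that A is similar to its Jordan form J, which has the same characteristic polynomial as A) gives
  χ_A(x) = x^3 - 3*x^2 + 3*x - 1
which factors as (x - 1)^3. The eigenvalues (with algebraic multiplicities) are λ = 1 with multiplicity 3.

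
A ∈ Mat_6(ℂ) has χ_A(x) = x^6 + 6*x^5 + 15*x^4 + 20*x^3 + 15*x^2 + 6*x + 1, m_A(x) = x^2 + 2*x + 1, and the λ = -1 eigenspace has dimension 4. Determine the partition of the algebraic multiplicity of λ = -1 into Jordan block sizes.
Block sizes for λ = -1: [2, 2, 1, 1]

Step 1 — from the characteristic polynomial, algebraic multiplicity of λ = -1 is 6. From dim ker(A − (-1)·I) = 4, there are exactly 4 Jordan blocks for λ = -1.
Step 2 — from the minimal polynomial, the factor (x + 1)^2 tells us the largest block for λ = -1 has size 2.
Step 3 — with total size 6, 4 blocks, and largest block 2, the block sizes (in nonincreasing order) are [2, 2, 1, 1].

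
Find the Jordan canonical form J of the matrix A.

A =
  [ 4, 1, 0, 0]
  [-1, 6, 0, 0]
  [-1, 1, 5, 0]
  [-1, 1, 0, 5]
J_2(5) ⊕ J_1(5) ⊕ J_1(5)

The characteristic polynomial is
  det(x·I − A) = x^4 - 20*x^3 + 150*x^2 - 500*x + 625 = (x - 5)^4

Eigenvalues and multiplicities (the geometric multiplicity of λ is n − rank(A − λI), which equals the number of Jordan blocks for λ):
  λ = 5: algebraic multiplicity = 4, geometric multiplicity = 3

Determining the block sizes for each eigenvalue:
  λ = 5: 3 blocks summing to 4 forces exactly one block of size 2 and the rest size 1 → block sizes [2, 1, 1]

Assembling the blocks gives a Jordan form
J =
  [5, 1, 0, 0]
  [0, 5, 0, 0]
  [0, 0, 5, 0]
  [0, 0, 0, 5]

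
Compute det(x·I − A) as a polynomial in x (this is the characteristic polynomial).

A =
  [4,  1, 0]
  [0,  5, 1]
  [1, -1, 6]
x^3 - 15*x^2 + 75*x - 125

Expanding det(x·I − A) (e.g. by cofactor expansion or by noting that A is similar to its Jordan form J, which has the same characteristic polynomial as A) gives
  χ_A(x) = x^3 - 15*x^2 + 75*x - 125
which factors as (x - 5)^3. The eigenvalues (with algebraic multiplicities) are λ = 5 with multiplicity 3.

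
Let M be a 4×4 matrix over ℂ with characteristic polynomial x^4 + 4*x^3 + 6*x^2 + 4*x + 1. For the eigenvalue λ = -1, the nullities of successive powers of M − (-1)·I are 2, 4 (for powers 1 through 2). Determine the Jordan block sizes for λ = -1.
Block sizes for λ = -1: [2, 2]

From the dimensions of kernels of powers, the number of Jordan blocks of size at least j is d_j − d_{j−1} where d_j = dim ker(N^j) (with d_0 = 0). Computing the differences gives [2, 2].
The number of blocks of size exactly k is (#blocks of size ≥ k) − (#blocks of size ≥ k + 1), so the partition is: 2 block(s) of size 2.
In nonincreasing order the block sizes are [2, 2].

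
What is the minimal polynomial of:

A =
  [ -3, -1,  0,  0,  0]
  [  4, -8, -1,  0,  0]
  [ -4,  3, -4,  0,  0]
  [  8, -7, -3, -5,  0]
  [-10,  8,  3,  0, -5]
x^3 + 15*x^2 + 75*x + 125

The characteristic polynomial is χ_A(x) = (x + 5)^5, so the eigenvalues are known. The minimal polynomial is
  m_A(x) = Π_λ (x − λ)^{k_λ}
where k_λ is the size of the *largest* Jordan block for λ (equivalently, the smallest k with (A − λI)^k v = 0 for every generalised eigenvector v of λ).

  λ = -5: largest Jordan block has size 3, contributing (x + 5)^3

So m_A(x) = (x + 5)^3 = x^3 + 15*x^2 + 75*x + 125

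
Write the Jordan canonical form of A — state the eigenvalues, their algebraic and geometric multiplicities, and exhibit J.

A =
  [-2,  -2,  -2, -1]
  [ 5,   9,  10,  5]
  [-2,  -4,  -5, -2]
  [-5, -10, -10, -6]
J_2(-1) ⊕ J_1(-1) ⊕ J_1(-1)

The characteristic polynomial is
  det(x·I − A) = x^4 + 4*x^3 + 6*x^2 + 4*x + 1 = (x + 1)^4

Eigenvalues and multiplicities (the geometric multiplicity of λ is n − rank(A − λI), which equals the number of Jordan blocks for λ):
  λ = -1: algebraic multiplicity = 4, geometric multiplicity = 3

Determining the block sizes for each eigenvalue:
  λ = -1: 3 blocks summing to 4 forces exactly one block of size 2 and the rest size 1 → block sizes [2, 1, 1]

Assembling the blocks gives a Jordan form
J =
  [-1,  1,  0,  0]
  [ 0, -1,  0,  0]
  [ 0,  0, -1,  0]
  [ 0,  0,  0, -1]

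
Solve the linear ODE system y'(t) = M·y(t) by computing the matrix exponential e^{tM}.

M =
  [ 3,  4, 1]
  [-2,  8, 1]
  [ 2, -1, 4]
e^{tM} =
  [-t^2*exp(5*t) - 2*t*exp(5*t) + exp(5*t), 3*t^2*exp(5*t)/2 + 4*t*exp(5*t), t^2*exp(5*t)/2 + t*exp(5*t)]
  [-2*t*exp(5*t), 3*t*exp(5*t) + exp(5*t), t*exp(5*t)]
  [-2*t^2*exp(5*t) + 2*t*exp(5*t), 3*t^2*exp(5*t) - t*exp(5*t), t^2*exp(5*t) - t*exp(5*t) + exp(5*t)]

Strategy: write M = P · J · P⁻¹ where J is a Jordan canonical form, so e^{tM} = P · e^{tJ} · P⁻¹, and e^{tJ} can be computed block-by-block.

M has Jordan form
J =
  [5, 1, 0]
  [0, 5, 1]
  [0, 0, 5]
(up to reordering of blocks).

Per-block formulas:
  For a 3×3 Jordan block J_3(5): exp(t · J_3(5)) = e^(5t)·(I + t·N + (t^2/2)·N^2), where N is the 3×3 nilpotent shift.

After assembling e^{tJ} and conjugating by P, we get:

e^{tM} =
  [-t^2*exp(5*t) - 2*t*exp(5*t) + exp(5*t), 3*t^2*exp(5*t)/2 + 4*t*exp(5*t), t^2*exp(5*t)/2 + t*exp(5*t)]
  [-2*t*exp(5*t), 3*t*exp(5*t) + exp(5*t), t*exp(5*t)]
  [-2*t^2*exp(5*t) + 2*t*exp(5*t), 3*t^2*exp(5*t) - t*exp(5*t), t^2*exp(5*t) - t*exp(5*t) + exp(5*t)]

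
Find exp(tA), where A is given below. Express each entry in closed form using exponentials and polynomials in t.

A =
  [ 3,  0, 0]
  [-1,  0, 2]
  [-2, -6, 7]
e^{tA} =
  [exp(3*t), 0, 0]
  [-exp(4*t) + exp(3*t), -3*exp(4*t) + 4*exp(3*t), 2*exp(4*t) - 2*exp(3*t)]
  [-2*exp(4*t) + 2*exp(3*t), -6*exp(4*t) + 6*exp(3*t), 4*exp(4*t) - 3*exp(3*t)]

Strategy: write A = P · J · P⁻¹ where J is a Jordan canonical form, so e^{tA} = P · e^{tJ} · P⁻¹, and e^{tJ} can be computed block-by-block.

A has Jordan form
J =
  [3, 0, 0]
  [0, 3, 0]
  [0, 0, 4]
(up to reordering of blocks).

Per-block formulas:
  For a 1×1 block at λ = 4: exp(t · [4]) = [e^(4t)].
  For a 1×1 block at λ = 3: exp(t · [3]) = [e^(3t)].

After assembling e^{tJ} and conjugating by P, we get:

e^{tA} =
  [exp(3*t), 0, 0]
  [-exp(4*t) + exp(3*t), -3*exp(4*t) + 4*exp(3*t), 2*exp(4*t) - 2*exp(3*t)]
  [-2*exp(4*t) + 2*exp(3*t), -6*exp(4*t) + 6*exp(3*t), 4*exp(4*t) - 3*exp(3*t)]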